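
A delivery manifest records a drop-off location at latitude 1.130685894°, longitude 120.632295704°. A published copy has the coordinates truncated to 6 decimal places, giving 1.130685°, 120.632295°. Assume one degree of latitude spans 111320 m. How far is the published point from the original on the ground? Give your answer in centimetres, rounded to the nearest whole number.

Δlat = 1.130685894 − 1.130685 = +0.000000894°; Δlon = 120.632295704 − 120.632295 = +0.000000704°.
N–S: 0.000000894° × 111320 m/° = 0.0995201 m.
East–west at this latitude: 0.000000704° × 111320 × cos 1.13068° ≈ 0.000000704 × 111298 = 0.078354 m.
Hypotenuse of the two orthogonal shifts: √(0.0995201² + 0.078354²) = 0.126663 m.
That is 0.126663 m = 12.666 cm.

13 centimetres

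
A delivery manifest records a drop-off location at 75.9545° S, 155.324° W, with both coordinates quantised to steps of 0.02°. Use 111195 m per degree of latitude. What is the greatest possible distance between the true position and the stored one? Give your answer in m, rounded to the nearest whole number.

With a 0.02° grid the true value lies within half a step, ±0.02°/2 = ±0.01°, of the stored one.
N–S: 0.01° × 111195 m/° = 1111.95 m.
E–W at 75.9545°: 0.01° × 111195 × cos 75.9545° = 0.01 × 111195 × 0.2427 ≈ 269.862 m.
The two errors are perpendicular, so the maximum displacement is √(1111.95² + 269.862²) ≈ 1144.23 m.

1144 m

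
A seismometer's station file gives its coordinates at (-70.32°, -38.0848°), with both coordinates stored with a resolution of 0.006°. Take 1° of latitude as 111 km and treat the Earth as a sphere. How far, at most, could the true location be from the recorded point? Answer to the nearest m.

With a 0.006° grid the true value lies within half a step, ±0.006°/2 = ±0.003°, of the stored one.
Latitude error → 0.003 × 111000 = 333 m along the meridian.
Longitude error → 0.003 × 111000 × cos 70.32° = 0.003 × 111000 × 0.3368 ≈ 112.143 m.
The two errors are perpendicular, so the maximum displacement is √(333² + 112.143²) ≈ 351.376 m.

351 m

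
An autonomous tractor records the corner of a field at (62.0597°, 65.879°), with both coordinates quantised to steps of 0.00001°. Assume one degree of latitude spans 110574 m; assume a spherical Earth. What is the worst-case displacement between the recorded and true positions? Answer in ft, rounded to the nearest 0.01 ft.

With a 0.00001° grid the true value lies within half a step, ±0.00001°/2 = ±5e-06°, of the stored one.
North–south component: 5e-06° × 110574 = 0.55287 m.
E–W at 62.0597°: 5e-06° × 110574 × cos 62.0597° = 5e-06 × 110574 × 0.4686 ≈ 0.259048 m.
Combining orthogonally: (0.55287² + 0.259048²)^½ ≈ 0.61055 m.
Converting: 0.61055 m × 3.2808 ft/m ≈ 2.0031 ft.

2.00 ft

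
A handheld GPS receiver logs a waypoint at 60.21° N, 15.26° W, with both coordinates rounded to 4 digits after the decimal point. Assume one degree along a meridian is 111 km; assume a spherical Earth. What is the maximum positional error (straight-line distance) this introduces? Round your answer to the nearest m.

6 m

Rounding to 4 decimal places leaves each coordinate within ±5e-05° of the true value.
Latitude error → 5e-05 × 111000 = 5.55 m along the meridian.
East–west component at 60.21°: 5e-05° × 111000 × cos 60.21° ≈ 5e-05 × 55147.3 ≈ 2.75736 m.
Combining orthogonally: (5.55² + 2.75736²)^½ ≈ 6.19722 m.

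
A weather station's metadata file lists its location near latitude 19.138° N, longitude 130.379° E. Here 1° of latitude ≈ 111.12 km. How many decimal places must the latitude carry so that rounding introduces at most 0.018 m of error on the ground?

7 decimal places

One degree of latitude covers 111120 m.
N decimal places → at most half a unit in the last place, 0.5 × 10⁻ᴺ° = 111120/2 × 10⁻ᴺ m.
Need 0.5 × 111120 × 10⁻ᴺ ≤ 0.018 → 10⁻ᴺ ≤ 3.240e-07, so N ≥ 6.49.
N = 6 would give 0.0556 m (too coarse); N = 7 gives 0.00556 m ≤ 0.018 m.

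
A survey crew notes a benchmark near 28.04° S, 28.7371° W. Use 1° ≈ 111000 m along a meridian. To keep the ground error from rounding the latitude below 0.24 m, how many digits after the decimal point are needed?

One degree of latitude covers 111000 m.
N decimal places → at most half a unit in the last place, 0.5 × 10⁻ᴺ° = 111000/2 × 10⁻ᴺ m.
Setting 55500 × 10⁻ᴺ ≤ 0.24 gives 10ᴺ ≥ 2.312e+05, i.e. N ≥ 5.36.
At 5 places the error can reach 0.555 m, but 6 places keeps it to 0.0555 m.

6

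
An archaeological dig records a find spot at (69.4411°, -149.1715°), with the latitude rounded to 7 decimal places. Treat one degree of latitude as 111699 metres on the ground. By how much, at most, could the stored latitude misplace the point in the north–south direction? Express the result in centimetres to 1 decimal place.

0.6 centimetres

Rounding to 7 decimal places leaves the latitude within ±5e-08° of the true value.
Along the meridian that is 5e-08° × 111699 m/° = 0.00558495 m.
That is 0.00558495 m = 0.55849 cm.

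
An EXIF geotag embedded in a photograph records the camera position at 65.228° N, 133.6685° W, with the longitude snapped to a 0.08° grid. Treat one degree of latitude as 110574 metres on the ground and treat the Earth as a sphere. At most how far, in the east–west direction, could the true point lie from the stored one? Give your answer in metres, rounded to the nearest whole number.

With a 0.08° grid the true value lies within half a step, ±0.08°/2 = ±0.04°, of the stored one.
At latitude 65.228° a degree of longitude spans 110574 m × cos 65.228° = 110574 × 0.4190 ≈ 46331.4 m.
So at most 0.04° × 46331.4 ≈ 1853.26 m east–west.

1853 metres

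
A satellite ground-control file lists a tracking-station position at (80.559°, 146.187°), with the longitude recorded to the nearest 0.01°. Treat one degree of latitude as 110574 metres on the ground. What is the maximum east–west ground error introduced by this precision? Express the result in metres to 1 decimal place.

90.7 metres

Rounding to 2 decimal places leaves the longitude within ±0.005° of the true value.
One degree of longitude at 80.559° is 110574 × cos 80.559° ≈ 110574 × 0.1640 = 18137.7 m.
Maximum E–W displacement: 0.005 × 18137.7 = 90.6883 m.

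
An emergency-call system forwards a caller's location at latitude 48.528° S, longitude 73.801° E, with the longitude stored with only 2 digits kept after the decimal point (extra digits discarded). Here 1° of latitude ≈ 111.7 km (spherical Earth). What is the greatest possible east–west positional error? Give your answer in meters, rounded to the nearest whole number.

740 meters

Truncating at 2 decimal places can drop up to a full unit in the last place, so the longitude may be off by as much as 0.01°.
At latitude 48.528° a degree of longitude spans 111700 m × cos 48.528° = 111700 × 0.6623 ≈ 73973.8 m.
East–west error: 0.01° × 73973.8 m/° ≈ 739.738 m.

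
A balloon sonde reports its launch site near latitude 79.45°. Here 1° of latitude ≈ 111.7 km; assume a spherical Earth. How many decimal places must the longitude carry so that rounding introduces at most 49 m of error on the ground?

At 79.45° one degree of longitude covers 111700 × cos 79.45° ≈ 111700 × 0.1831 ≈ 20451.5 m.
With N decimal places the half-ulp bound is 0.5·10⁻ᴺ°, or 0.5·10⁻ᴺ × 20451.5 m on the ground.
Need 0.5 × 20451.5 × 10⁻ᴺ ≤ 49 → 10⁻ᴺ ≤ 4.792e-03, so N ≥ 2.32.
So 3 decimal places suffice (10.2 m); 2 would allow up to 102 m.

3 decimal places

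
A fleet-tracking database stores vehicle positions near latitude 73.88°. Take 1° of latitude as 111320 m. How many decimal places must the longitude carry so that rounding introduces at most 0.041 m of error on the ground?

At 73.88° one degree of longitude covers 111320 × cos 73.88° ≈ 111320 × 0.2777 ≈ 30908 m.
N decimal places → at most half a unit in the last place, 0.5 × 10⁻ᴺ° = 30908/2 × 10⁻ᴺ m.
Need 0.5 × 30908 × 10⁻ᴺ ≤ 0.041 → 10⁻ᴺ ≤ 2.653e-06, so N ≥ 5.58.
At 5 places the error can reach 0.155 m, but 6 places keeps it to 0.0155 m.

6 decimal places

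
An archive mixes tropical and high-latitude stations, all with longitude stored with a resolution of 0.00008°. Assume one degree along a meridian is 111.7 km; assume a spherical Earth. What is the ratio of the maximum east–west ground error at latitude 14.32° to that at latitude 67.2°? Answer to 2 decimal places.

2.50

With a 0.00008° grid the true value lies within half a step, ±0.00008°/2 = ±4e-05°, of the stored one.
At 14.32°: 4e-05° × 111700 × cos 14.32° = 4e-05 × 111700 × 0.9689 ≈ 4.3292 m.
Error at 67.2° = 4e-05° × 111700 × cos 67.2° ≈ 4.468 × 0.3875 = 1.7314 m.
The ratio reduces to cos 14.32° / cos 67.2° = 0.9689/0.3875 ≈ 2.5004.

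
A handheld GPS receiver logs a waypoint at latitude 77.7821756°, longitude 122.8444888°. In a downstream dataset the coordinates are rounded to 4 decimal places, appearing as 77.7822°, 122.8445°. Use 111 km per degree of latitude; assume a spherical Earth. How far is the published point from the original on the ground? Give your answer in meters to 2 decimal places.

2.72 meters

The latitude changed by -0.0000244° and the longitude by -0.0000112°.
North–south shift: -0.0000244 × 111000 = -2.7084 m.
East–west at this latitude: -0.0000112° × 111000 × cos 77.7822° ≈ -0.0000112 × 23490.8 = -0.263096 m.
Combined displacement = (2.7084² + 0.263096²)^½ ≈ 2.72115 m.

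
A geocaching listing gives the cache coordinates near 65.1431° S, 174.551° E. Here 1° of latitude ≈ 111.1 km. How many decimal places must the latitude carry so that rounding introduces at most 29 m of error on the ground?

One degree of latitude covers 111100 m.
N decimal places → at most half a unit in the last place, 0.5 × 10⁻ᴺ° = 111100/2 × 10⁻ᴺ m.
Need 0.5 × 111100 × 10⁻ᴺ ≤ 29 → 10⁻ᴺ ≤ 5.221e-04, so N ≥ 3.28.
So 4 decimal places suffice (5.56 m); 3 would allow up to 55.6 m.

4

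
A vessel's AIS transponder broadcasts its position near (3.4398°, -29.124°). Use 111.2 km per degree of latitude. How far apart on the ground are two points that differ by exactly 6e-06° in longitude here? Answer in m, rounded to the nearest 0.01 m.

0.67 m

At 3.4398° a degree of longitude is 111200 × cos 3.4398° ≈ 111000 m, so 6e-06° corresponds to 0.665998 m.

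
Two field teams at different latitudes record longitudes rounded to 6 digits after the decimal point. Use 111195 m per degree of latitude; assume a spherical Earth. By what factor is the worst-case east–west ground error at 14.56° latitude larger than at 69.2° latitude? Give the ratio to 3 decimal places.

Rounding to 6 decimal places leaves the longitude within ±5e-07° of the true value.
At 14.56°: 5e-07° × 111195 × cos 14.56° = 5e-07 × 111195 × 0.9679 ≈ 0.053812 m.
Error at 69.2° = 5e-07° × 111195 × cos 69.2° ≈ 0.055597 × 0.3551 = 0.019743 m.
Ratio: 0.053812 / 0.019743 = cos 14.56° / cos 69.2° ≈ 2.7256.

2.726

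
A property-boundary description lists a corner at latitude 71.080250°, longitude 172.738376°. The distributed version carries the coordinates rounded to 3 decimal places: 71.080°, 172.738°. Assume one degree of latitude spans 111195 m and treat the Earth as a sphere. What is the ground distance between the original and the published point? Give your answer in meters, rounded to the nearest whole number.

31 meters

The latitude changed by +0.000250° and the longitude by +0.000376°.
North–south shift: 0.000250 × 111195 = 27.7988 m.
E–W at 71.08°: 0.000376° × 111195 × cos 71.08° = 0.000376 × 111195 × 0.3242 ≈ 13.5566 m.
Distance: √(27.7988² + 13.5566²) ≈ 30.9282 m.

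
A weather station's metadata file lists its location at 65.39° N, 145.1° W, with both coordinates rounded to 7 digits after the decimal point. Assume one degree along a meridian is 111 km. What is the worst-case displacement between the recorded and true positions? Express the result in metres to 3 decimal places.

Rounding to 7 decimal places leaves each coordinate within ±5e-08° of the true value.
N–S: 5e-08° × 111000 m/° = 0.00555 m.
E–W at 65.39°: 5e-08° × 111000 × cos 65.39° = 5e-08 × 111000 × 0.4164 ≈ 0.00231124 m.
Combining orthogonally: (0.00555² + 0.00231124²)^½ ≈ 0.00601202 m.

0.006 metres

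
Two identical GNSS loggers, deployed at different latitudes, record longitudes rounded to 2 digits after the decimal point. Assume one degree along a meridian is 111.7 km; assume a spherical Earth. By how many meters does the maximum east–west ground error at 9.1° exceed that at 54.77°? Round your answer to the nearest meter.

229 meters

Rounding to 2 decimal places leaves the longitude within ±0.005° of the true value.
Error at 9.1° = 0.005° × 111700 × cos 9.1° ≈ 558.5 × 0.9874 = 551.47 m.
Error at 54.77° = 0.005° × 111700 × cos 54.77° ≈ 558.5 × 0.5769 = 322.18 m.
So the lower-latitude error exceeds the higher by 551.47 − 322.18 = 229.29 m.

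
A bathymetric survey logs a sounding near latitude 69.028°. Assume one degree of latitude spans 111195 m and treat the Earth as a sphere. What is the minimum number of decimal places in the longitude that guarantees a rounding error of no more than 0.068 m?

6 decimal places

At 69.028° one degree of longitude covers 111195 × cos 69.028° ≈ 111195 × 0.3579 ≈ 39798 m.
With N decimal places the half-ulp bound is 0.5·10⁻ᴺ°, or 0.5·10⁻ᴺ × 39798 m on the ground.
Need 0.5 × 39798 × 10⁻ᴺ ≤ 0.068 → 10⁻ᴺ ≤ 3.417e-06, so N ≥ 5.47.
At 5 places the error can reach 0.199 m, but 6 places keeps it to 0.0199 m.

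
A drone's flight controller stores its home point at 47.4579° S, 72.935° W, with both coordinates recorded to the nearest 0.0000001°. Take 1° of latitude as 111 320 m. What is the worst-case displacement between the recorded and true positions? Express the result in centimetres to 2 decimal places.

Rounding to 7 decimal places leaves each coordinate within ±5e-08° of the true value.
Latitude error → 5e-08 × 111320 = 0.005566 m along the meridian.
Longitude error → 5e-08 × 111320 × cos 47.4579° = 5e-08 × 111320 × 0.6761 ≈ 0.00376335 m.
The two errors are perpendicular, so the maximum displacement is √(0.005566² + 0.00376335²) ≈ 0.00671887 m.
That is 0.00671887 m = 0.67189 cm.

0.67 centimetres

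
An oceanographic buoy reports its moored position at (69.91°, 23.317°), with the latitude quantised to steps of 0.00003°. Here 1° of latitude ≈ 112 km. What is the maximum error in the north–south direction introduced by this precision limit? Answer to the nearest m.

2 m

With a 0.00003° grid the true value lies within half a step, ±0.00003°/2 = ±1.5e-05°, of the stored one.
Along the meridian that is 1.5e-05° × 112000 m/° = 1.68 m.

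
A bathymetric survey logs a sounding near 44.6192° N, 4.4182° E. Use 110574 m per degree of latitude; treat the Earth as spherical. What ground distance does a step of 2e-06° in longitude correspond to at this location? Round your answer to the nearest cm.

2e-06° of longitude at 44.6192° is 2e-06 × 110574 × cos 44.6192° ≈ 2e-06 × 78705.5 = 0.157411 m.
That is 0.157411 m = 15.741 cm.

16 cm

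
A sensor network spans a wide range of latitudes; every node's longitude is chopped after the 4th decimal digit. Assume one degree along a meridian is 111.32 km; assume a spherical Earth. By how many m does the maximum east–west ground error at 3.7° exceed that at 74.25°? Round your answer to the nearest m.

8 m

Truncating at 4 decimal places can drop up to a full unit in the last place, so the longitude may be off by as much as 0.0001°.
Error at 3.7° = 0.0001° × 111320 × cos 3.7° ≈ 11.132 × 0.9979 = 11.109 m.
Error at 74.25° = 0.0001° × 111320 × cos 74.25° ≈ 11.132 × 0.2714 = 3.0217 m.
So the lower-latitude error exceeds the higher by 11.109 − 3.0217 = 8.0871 m.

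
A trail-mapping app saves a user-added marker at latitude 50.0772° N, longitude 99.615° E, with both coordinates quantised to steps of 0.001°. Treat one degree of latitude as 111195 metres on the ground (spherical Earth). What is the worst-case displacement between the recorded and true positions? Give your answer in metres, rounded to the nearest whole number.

66 metres

With a 0.001° grid the true value lies within half a step, ±0.001°/2 = ±0.0005°, of the stored one.
North–south component: 0.0005° × 111195 = 55.5975 m.
Longitude error → 0.0005 × 111195 × cos 50.0772° = 0.0005 × 111195 × 0.6418 ≈ 35.68 m.
The two errors are perpendicular, so the maximum displacement is √(55.5975² + 35.68²) ≈ 66.0617 m.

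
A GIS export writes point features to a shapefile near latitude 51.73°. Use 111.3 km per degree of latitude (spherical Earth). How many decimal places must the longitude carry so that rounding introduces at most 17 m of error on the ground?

4

At 51.73° one degree of longitude covers 111300 × cos 51.73° ≈ 111300 × 0.6194 ≈ 68935.7 m.
N decimal places → at most half a unit in the last place, 0.5 × 10⁻ᴺ° = 68935.7/2 × 10⁻ᴺ m.
Need 0.5 × 68935.7 × 10⁻ᴺ ≤ 17 → 10⁻ᴺ ≤ 4.932e-04, so N ≥ 3.31.
So 4 decimal places suffice (3.45 m); 3 would allow up to 34.5 m.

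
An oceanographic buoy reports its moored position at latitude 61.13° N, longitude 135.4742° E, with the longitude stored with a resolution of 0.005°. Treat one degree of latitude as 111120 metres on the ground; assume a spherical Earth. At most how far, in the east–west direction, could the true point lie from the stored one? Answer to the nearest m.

With a 0.005° grid the true value lies within half a step, ±0.005°/2 = ±0.0025°, of the stored one.
One degree of longitude at 61.13° is 111120 × cos 61.13° ≈ 111120 × 0.4828 = 53651.4 m.
So at most 0.0025° × 53651.4 ≈ 134.128 m east–west.

134 m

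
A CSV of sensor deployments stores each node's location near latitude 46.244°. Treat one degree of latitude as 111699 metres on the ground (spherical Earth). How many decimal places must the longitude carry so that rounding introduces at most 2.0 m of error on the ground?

At 46.244° one degree of longitude covers 111699 × cos 46.244° ≈ 111699 × 0.6916 ≈ 77249.8 m.
With N decimal places the half-ulp bound is 0.5·10⁻ᴺ°, or 0.5·10⁻ᴺ × 77249.8 m on the ground.
Setting 38624.9 × 10⁻ᴺ ≤ 2.0 gives 10ᴺ ≥ 1.931e+04, i.e. N ≥ 4.29.
At 4 places the error can reach 3.86 m, but 5 places keeps it to 0.386 m.

5 decimal places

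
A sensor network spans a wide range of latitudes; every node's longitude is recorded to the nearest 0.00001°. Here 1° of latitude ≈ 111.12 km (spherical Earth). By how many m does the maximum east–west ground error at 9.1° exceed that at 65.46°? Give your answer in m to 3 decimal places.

Rounding to 5 decimal places leaves the longitude within ±5e-06° of the true value.
At 9.1°: 5e-06° × 111120 × cos 9.1° = 5e-06 × 111120 × 0.9874 ≈ 0.54861 m.
Error at 65.46° = 5e-06° × 111120 × cos 65.46° ≈ 0.5556 × 0.4153 = 0.23076 m.
So the lower-latitude error exceeds the higher by 0.54861 − 0.23076 = 0.31785 m.

0.318 m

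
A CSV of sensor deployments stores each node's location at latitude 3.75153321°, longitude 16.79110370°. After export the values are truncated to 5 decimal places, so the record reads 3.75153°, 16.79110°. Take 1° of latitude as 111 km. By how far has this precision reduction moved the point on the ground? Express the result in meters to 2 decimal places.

Δlat = 3.75153321 − 3.75153 = +0.00000321°; Δlon = 16.79110370 − 16.79110 = +0.00000370°.
North–south shift: 0.00000321 × 111000 = 0.35631 m.
East–west at this latitude: 0.00000370° × 111000 × cos 3.75153° ≈ 0.00000370 × 110762 = 0.40982 m.
Distance: √(0.35631² + 0.40982²) ≈ 0.543055 m.

0.54 meters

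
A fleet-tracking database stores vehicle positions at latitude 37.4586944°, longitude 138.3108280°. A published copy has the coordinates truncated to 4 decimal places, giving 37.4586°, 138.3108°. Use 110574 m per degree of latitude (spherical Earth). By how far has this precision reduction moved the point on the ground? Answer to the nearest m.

11 m

The latitude changed by +0.0000944° and the longitude by +0.0000280°.
N–S: 0.0000944° × 110574 m/° = 10.4382 m.
East–west at this latitude: 0.0000280° × 110574 × cos 37.4586° ≈ 0.0000280 × 87772.9 = 2.45764 m.
Distance: √(10.4382² + 2.45764²) ≈ 10.7236 m.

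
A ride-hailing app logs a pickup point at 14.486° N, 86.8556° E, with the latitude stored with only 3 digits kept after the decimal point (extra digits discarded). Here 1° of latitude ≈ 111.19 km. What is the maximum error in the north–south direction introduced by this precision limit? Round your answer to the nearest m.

Truncating at 3 decimal places can drop up to a full unit in the last place, so the latitude may be off by as much as 0.001°.
Along the meridian that is 0.001° × 111190 m/° = 111.19 m.

111 m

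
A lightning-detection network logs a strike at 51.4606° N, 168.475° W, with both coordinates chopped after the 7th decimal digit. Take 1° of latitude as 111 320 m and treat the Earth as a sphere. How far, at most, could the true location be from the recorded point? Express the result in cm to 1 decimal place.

Truncating at 7 decimal places can drop up to a full unit in the last place, so each coordinate may be off by as much as 1e-07°.
Latitude error → 1e-07 × 111320 = 0.011132 m along the meridian.
Longitude error → 1e-07 × 111320 × cos 51.4606° = 1e-07 × 111320 × 0.6231 ≈ 0.00693582 m.
The two errors are perpendicular, so the maximum displacement is √(0.011132² + 0.00693582²) ≈ 0.0131159 m.
That is 0.0131159 m = 1.3116 cm.

1.3 cm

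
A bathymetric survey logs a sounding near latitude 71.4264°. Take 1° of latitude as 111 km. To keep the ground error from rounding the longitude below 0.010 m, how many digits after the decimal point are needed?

At 71.4264° one degree of longitude covers 111000 × cos 71.4264° ≈ 111000 × 0.3185 ≈ 35356 m.
With N decimal places the half-ulp bound is 0.5·10⁻ᴺ°, or 0.5·10⁻ᴺ × 35356 m on the ground.
Need 0.5 × 35356 × 10⁻ᴺ ≤ 0.010 → 10⁻ᴺ ≤ 5.657e-07, so N ≥ 6.25.
So 7 decimal places suffice (0.00177 m); 6 would allow up to 0.0177 m.

7 decimal places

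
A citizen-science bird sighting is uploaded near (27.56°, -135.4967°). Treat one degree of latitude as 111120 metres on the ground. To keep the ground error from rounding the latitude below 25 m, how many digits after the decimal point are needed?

4 decimal places

One degree of latitude covers 111120 m.
Rounding to N decimal places gives at most 0.5 × 10⁻ᴺ degrees of error, i.e. 0.5 × 10⁻ᴺ × 111120 m.
Need 0.5 × 111120 × 10⁻ᴺ ≤ 25 → 10⁻ᴺ ≤ 4.500e-04, so N ≥ 3.35.
At 3 places the error can reach 55.6 m, but 4 places keeps it to 5.56 m.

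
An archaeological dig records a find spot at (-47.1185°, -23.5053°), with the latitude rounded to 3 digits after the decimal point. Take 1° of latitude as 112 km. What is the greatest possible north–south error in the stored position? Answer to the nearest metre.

Rounding to 3 decimal places leaves the latitude within ±0.0005° of the true value.
So the N–S error is at most 0.0005 × 112000 = 56 m.

56 metres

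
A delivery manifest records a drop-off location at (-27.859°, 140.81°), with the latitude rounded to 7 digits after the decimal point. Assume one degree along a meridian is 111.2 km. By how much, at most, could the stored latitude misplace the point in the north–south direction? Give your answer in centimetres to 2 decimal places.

Rounding to 7 decimal places leaves the latitude within ±5e-08° of the true value.
So the N–S error is at most 5e-08 × 111200 = 0.00556 m.
That is 0.00556 m = 0.556 cm.

0.56 centimetres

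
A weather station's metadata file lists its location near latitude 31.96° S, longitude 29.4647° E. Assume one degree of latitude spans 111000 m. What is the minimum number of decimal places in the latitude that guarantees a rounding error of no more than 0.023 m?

One degree of latitude covers 111000 m.
Rounding to N decimal places gives at most 0.5 × 10⁻ᴺ degrees of error, i.e. 0.5 × 10⁻ᴺ × 111000 m.
Setting 55500 × 10⁻ᴺ ≤ 0.023 gives 10ᴺ ≥ 2.413e+06, i.e. N ≥ 6.38.
So 7 decimal places suffice (0.00555 m); 6 would allow up to 0.0555 m.

7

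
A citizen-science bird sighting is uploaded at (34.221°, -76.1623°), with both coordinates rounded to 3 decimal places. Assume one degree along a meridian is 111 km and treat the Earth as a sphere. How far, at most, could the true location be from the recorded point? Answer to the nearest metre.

72 metres

Rounding to 3 decimal places leaves each coordinate within ±0.0005° of the true value.
North–south component: 0.0005° × 111000 = 55.5 m.
E–W at 34.221°: 0.0005° × 111000 × cos 34.221° = 0.0005 × 111000 × 0.8269 ≈ 45.8915 m.
The two errors are perpendicular, so the maximum displacement is √(55.5² + 45.8915²) ≈ 72.0159 m.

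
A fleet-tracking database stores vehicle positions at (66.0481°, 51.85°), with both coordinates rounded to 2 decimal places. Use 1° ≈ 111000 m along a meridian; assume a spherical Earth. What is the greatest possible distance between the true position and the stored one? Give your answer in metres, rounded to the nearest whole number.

Rounding to 2 decimal places leaves each coordinate within ±0.005° of the true value.
Latitude error → 0.005 × 111000 = 555 m along the meridian.
Longitude error → 0.005 × 111000 × cos 66.0481° = 0.005 × 111000 × 0.4060 ≈ 225.313 m.
The two errors are perpendicular, so the maximum displacement is √(555² + 225.313²) ≈ 598.992 m.

599 metres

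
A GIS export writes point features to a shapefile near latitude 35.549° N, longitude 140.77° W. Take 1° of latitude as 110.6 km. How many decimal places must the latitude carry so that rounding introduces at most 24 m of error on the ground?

One degree of latitude covers 110600 m.
Rounding to N decimal places gives at most 0.5 × 10⁻ᴺ degrees of error, i.e. 0.5 × 10⁻ᴺ × 110600 m.
Setting 55300 × 10⁻ᴺ ≤ 24 gives 10ᴺ ≥ 2304, i.e. N ≥ 3.36.
N = 3 would give 55.3 m (too coarse); N = 4 gives 5.53 m ≤ 24 m.

4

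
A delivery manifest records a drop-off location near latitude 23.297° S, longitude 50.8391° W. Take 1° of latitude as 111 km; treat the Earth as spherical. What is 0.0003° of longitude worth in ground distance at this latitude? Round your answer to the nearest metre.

At 23.297° a degree of longitude is 111000 × cos 23.297° ≈ 101950 m, so 0.0003° corresponds to 30.585 m.

31 metres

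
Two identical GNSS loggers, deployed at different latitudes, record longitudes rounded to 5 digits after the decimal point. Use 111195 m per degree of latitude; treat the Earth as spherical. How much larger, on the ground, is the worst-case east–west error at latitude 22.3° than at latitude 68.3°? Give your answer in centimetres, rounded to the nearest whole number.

31 centimetres

Rounding to 5 decimal places leaves the longitude within ±5e-06° of the true value.
At 22.3°: 5e-06° × 111195 × cos 22.3° = 5e-06 × 111195 × 0.9252 ≈ 0.51439 m.
At 68.3°: 5e-06° × 111195 × cos 68.3° = 5e-06 × 111195 × 0.3697 ≈ 0.20557 m.
So the lower-latitude error exceeds the higher by 0.51439 − 0.20557 = 0.30882 m.
That is 0.308824 m = 30.882 cm.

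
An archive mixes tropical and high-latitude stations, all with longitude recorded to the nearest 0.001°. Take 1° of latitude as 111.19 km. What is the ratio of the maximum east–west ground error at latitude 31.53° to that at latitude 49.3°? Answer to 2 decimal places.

1.31

Rounding to 3 decimal places leaves the longitude within ±0.0005° of the true value.
Error at 31.53° = 0.0005° × 111190 × cos 31.53° ≈ 55.595 × 0.8524 = 47.387 m.
Error at 49.3° = 0.0005° × 111190 × cos 49.3° ≈ 55.595 × 0.6521 = 36.253 m.
Ratio: 47.387 / 36.253 = cos 31.53° / cos 49.3° ≈ 1.3071.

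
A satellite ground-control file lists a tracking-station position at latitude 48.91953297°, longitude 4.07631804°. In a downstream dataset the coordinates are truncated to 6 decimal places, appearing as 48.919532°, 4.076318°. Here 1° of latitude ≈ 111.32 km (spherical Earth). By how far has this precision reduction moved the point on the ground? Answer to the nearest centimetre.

11 centimetres

Δlat = 48.91953297 − 48.919532 = +0.00000097°; Δlon = 4.07631804 − 4.076318 = +0.00000004°.
N–S: 0.00000097° × 111320 m/° = 0.10798 m.
East–west at this latitude: 0.00000004° × 111320 × cos 48.9195° ≈ 0.00000004 × 73150.4 = 0.00292602 m.
Distance: √(0.10798² + 0.00292602²) ≈ 0.10802 m.
That is 0.10802 m = 10.802 cm.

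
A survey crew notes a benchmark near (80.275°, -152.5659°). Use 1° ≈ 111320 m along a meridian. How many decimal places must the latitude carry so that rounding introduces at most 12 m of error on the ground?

4

One degree of latitude covers 111320 m.
Rounding to N decimal places gives at most 0.5 × 10⁻ᴺ degrees of error, i.e. 0.5 × 10⁻ᴺ × 111320 m.
Need 0.5 × 111320 × 10⁻ᴺ ≤ 12 → 10⁻ᴺ ≤ 2.156e-04, so N ≥ 3.67.
At 3 places the error can reach 55.7 m, but 4 places keeps it to 5.57 m.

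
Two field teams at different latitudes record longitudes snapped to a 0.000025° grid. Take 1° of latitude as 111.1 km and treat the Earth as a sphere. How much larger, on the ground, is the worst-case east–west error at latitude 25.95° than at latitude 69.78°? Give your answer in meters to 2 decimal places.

With a 0.000025° grid the true value lies within half a step, ±0.000025°/2 = ±1.25e-05°, of the stored one.
At 25.95°: 1.25e-05° × 111100 × cos 25.95° = 1.25e-05 × 111100 × 0.8992 ≈ 1.2487 m.
Error at 69.78° = 1.25e-05° × 111100 × cos 69.78° ≈ 1.3888 × 0.3456 = 0.47999 m.
So the lower-latitude error exceeds the higher by 1.2487 − 0.47999 = 0.76874 m.

0.77 meters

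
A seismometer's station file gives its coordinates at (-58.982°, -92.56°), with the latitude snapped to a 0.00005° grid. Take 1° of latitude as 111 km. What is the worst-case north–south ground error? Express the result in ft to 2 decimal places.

9.10 ft

With a 0.00005° grid the true value lies within half a step, ±0.00005°/2 = ±2.5e-05°, of the stored one.
So the N–S error is at most 2.5e-05 × 111000 = 2.775 m.
In feet: 2.775 m ÷ 0.3048 ≈ 9.1043 ft.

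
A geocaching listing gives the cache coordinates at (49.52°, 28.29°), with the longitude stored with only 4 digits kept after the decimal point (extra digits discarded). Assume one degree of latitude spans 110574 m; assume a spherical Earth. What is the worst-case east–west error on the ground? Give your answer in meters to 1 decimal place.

7.2 meters

Truncating at 4 decimal places can drop up to a full unit in the last place, so the longitude may be off by as much as 0.0001°.
At latitude 49.52° a degree of longitude spans 110574 m × cos 49.52° = 110574 × 0.6492 ≈ 71782.7 m.
East–west error: 0.0001° × 71782.7 m/° ≈ 7.17827 m.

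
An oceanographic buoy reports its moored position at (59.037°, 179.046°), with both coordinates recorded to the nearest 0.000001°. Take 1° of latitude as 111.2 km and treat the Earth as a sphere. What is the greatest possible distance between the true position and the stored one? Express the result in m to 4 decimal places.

0.0625 m

Rounding to 6 decimal places leaves each coordinate within ±5e-07° of the true value.
N–S: 5e-07° × 111200 m/° = 0.0556 m.
Longitude error → 5e-07 × 111200 × cos 59.037° = 5e-07 × 111200 × 0.5145 ≈ 0.0286053 m.
Worst case both components are at the extreme and orthogonal: √(0.0556² + 0.0286053²) ≈ 0.062527 m.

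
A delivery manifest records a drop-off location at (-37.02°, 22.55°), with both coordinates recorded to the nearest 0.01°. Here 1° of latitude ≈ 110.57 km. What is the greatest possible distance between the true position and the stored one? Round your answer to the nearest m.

707 m

Rounding to 2 decimal places leaves each coordinate within ±0.005° of the true value.
North–south component: 0.005° × 110570 = 552.85 m.
Longitude error → 0.005 × 110570 × cos 37.02° = 0.005 × 110570 × 0.7984 ≈ 441.409 m.
Worst case both components are at the extreme and orthogonal: √(552.85² + 441.409²) ≈ 707.45 m.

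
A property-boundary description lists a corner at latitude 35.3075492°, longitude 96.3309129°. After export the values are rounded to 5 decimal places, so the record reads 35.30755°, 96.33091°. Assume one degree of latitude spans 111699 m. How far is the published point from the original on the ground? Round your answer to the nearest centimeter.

The latitude changed by -0.0000008° and the longitude by +0.0000029°.
N–S: -0.0000008° × 111699 m/° = -0.0893592 m.
East–west at this latitude: 0.0000029° × 111699 × cos 35.3075° ≈ 0.0000029 × 91153.2 = 0.264344 m.
Distance: √(0.0893592² + 0.264344²) ≈ 0.279039 m.
That is 0.279039 m = 27.904 cm.

28 centimeters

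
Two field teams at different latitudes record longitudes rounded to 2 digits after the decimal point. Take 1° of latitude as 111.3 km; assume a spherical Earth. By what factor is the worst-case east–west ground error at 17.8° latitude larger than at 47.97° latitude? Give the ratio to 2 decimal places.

1.42

Rounding to 2 decimal places leaves the longitude within ±0.005° of the true value.
Error at 17.8° = 0.005° × 111300 × cos 17.8° ≈ 556.5 × 0.9521 = 529.86 m.
Error at 47.97° = 0.005° × 111300 × cos 47.97° ≈ 556.5 × 0.6695 = 372.59 m.
Ratio: 529.86 / 372.59 = cos 17.8° / cos 47.97° ≈ 1.4221.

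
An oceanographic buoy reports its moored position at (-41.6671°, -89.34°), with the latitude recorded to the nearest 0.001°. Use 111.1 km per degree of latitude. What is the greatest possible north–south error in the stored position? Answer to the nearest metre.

Rounding to 3 decimal places leaves the latitude within ±0.0005° of the true value.
North–south distance: 0.0005° × 111100 m/° = 55.55 m.

56 metres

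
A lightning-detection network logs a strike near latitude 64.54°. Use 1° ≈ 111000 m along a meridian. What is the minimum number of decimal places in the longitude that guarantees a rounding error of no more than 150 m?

3 decimal places

At 64.54° one degree of longitude covers 111000 × cos 64.54° ≈ 111000 × 0.4299 ≈ 47716.8 m.
Rounding to N decimal places gives at most 0.5 × 10⁻ᴺ degrees of error, i.e. 0.5 × 10⁻ᴺ × 47716.8 m.
Need 0.5 × 47716.8 × 10⁻ᴺ ≤ 150 → 10⁻ᴺ ≤ 6.287e-03, so N ≥ 2.20.
N = 2 would give 239 m (too coarse); N = 3 gives 23.9 m ≤ 150 m.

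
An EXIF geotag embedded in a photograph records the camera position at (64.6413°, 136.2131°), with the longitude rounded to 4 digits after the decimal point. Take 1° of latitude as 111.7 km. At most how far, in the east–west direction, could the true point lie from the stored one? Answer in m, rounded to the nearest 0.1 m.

Rounding to 4 decimal places leaves the longitude within ±5e-05° of the true value.
At latitude 64.6413° a degree of longitude spans 111700 m × cos 64.6413° = 111700 × 0.4283 ≈ 47839.3 m.
East–west error: 5e-05° × 47839.3 m/° ≈ 2.39197 m.

2.4 m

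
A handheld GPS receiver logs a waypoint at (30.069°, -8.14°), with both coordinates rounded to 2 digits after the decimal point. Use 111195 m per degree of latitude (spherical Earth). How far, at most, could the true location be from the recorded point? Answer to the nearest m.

Rounding to 2 decimal places leaves each coordinate within ±0.005° of the true value.
North–south component: 0.005° × 111195 = 555.975 m.
East–west component at 30.069°: 0.005° × 111195 × cos 30.069° ≈ 0.005 × 96230.7 ≈ 481.153 m.
The two errors are perpendicular, so the maximum displacement is √(555.975² + 481.153²) ≈ 735.266 m.

735 m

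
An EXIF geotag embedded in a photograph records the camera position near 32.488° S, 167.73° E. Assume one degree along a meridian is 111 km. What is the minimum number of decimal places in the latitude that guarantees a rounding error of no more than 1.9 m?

5

One degree of latitude covers 111000 m.
Rounding to N decimal places gives at most 0.5 × 10⁻ᴺ degrees of error, i.e. 0.5 × 10⁻ᴺ × 111000 m.
Need 0.5 × 111000 × 10⁻ᴺ ≤ 1.9 → 10⁻ᴺ ≤ 3.423e-05, so N ≥ 4.47.
N = 4 would give 5.55 m (too coarse); N = 5 gives 0.555 m ≤ 1.9 m.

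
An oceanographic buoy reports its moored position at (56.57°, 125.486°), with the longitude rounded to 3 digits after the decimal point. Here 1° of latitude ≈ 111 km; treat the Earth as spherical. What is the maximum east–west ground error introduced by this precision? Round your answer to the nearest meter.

31 meters

Rounding to 3 decimal places leaves the longitude within ±0.0005° of the true value.
One degree of longitude at 56.57° is 111000 × cos 56.57° ≈ 111000 × 0.5509 = 61151.9 m.
East–west error: 0.0005° × 61151.9 m/° ≈ 30.5759 m.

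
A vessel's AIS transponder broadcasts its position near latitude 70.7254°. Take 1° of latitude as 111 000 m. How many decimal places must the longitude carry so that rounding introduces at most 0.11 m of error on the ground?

At 70.7254° one degree of longitude covers 111000 × cos 70.7254° ≈ 111000 × 0.3301 ≈ 36640.7 m.
N decimal places → at most half a unit in the last place, 0.5 × 10⁻ᴺ° = 36640.7/2 × 10⁻ᴺ m.
Need 0.5 × 36640.7 × 10⁻ᴺ ≤ 0.11 → 10⁻ᴺ ≤ 6.004e-06, so N ≥ 5.22.
So 6 decimal places suffice (0.0183 m); 5 would allow up to 0.183 m.

6 decimal places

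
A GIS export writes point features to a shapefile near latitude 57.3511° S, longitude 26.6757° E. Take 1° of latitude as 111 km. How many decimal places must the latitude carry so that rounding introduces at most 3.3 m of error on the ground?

One degree of latitude covers 111000 m.
With N decimal places the half-ulp bound is 0.5·10⁻ᴺ°, or 0.5·10⁻ᴺ × 111000 m on the ground.
Setting 55500 × 10⁻ᴺ ≤ 3.3 gives 10ᴺ ≥ 1.682e+04, i.e. N ≥ 4.23.
At 4 places the error can reach 5.55 m, but 5 places keeps it to 0.555 m.

5 decimal places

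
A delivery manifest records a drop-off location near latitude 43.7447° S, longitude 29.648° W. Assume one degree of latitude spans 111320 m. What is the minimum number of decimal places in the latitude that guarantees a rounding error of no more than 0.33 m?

6

One degree of latitude covers 111320 m.
N decimal places → at most half a unit in the last place, 0.5 × 10⁻ᴺ° = 111320/2 × 10⁻ᴺ m.
Setting 55660 × 10⁻ᴺ ≤ 0.33 gives 10ᴺ ≥ 1.687e+05, i.e. N ≥ 5.23.
At 5 places the error can reach 0.557 m, but 6 places keeps it to 0.0557 m.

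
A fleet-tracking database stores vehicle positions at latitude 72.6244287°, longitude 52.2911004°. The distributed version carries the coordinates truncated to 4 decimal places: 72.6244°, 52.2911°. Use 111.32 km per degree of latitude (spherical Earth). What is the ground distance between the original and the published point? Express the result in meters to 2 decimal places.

3.19 meters

The latitude changed by +0.0000287° and the longitude by +0.0000004°.
North–south shift: 0.0000287 × 111320 = 3.19488 m.
East–west at this latitude: 0.0000004° × 111320 × cos 72.6244° ≈ 0.0000004 × 33244 = 0.0132976 m.
Hypotenuse of the two orthogonal shifts: √(3.19488² + 0.0132976²) = 3.19491 m.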